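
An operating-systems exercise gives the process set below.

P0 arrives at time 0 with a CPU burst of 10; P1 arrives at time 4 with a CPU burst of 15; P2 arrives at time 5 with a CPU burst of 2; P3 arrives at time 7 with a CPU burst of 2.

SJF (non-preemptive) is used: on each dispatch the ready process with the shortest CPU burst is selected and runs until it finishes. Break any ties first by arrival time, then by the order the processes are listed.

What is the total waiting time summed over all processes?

20

Gantt: | P0 0-10 | P2 10-12 | P3 12-14 | P1 14-29 |
Completion: P0=10  P1=29  P2=12  P3=14
Turnaround (C−A): P0=10  P1=25  P2=7  P3=7
Waiting = turnaround − burst: P0=0, P1=10, P2=5, P3=5
Total waiting = 0 + 10 + 5 + 5 = 20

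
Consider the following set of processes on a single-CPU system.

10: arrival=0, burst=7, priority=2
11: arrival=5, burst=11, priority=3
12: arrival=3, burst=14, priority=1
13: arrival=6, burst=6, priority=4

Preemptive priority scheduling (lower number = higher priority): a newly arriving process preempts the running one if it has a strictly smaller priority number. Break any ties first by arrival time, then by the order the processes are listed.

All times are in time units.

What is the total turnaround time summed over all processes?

Gantt: | 10 0-3 | 12 3-17 | 10 17-21 | 11 21-32 | 13 32-38 |
Completion: 10=21  11=32  12=17  13=38
Turnaround (C−A): 10=21  11=27  12=14  13=32
Turnaround = completion − arrival: 10=21, 11=27, 12=14, 13=32
Total turnaround = 21 + 27 + 14 + 32 = 94

94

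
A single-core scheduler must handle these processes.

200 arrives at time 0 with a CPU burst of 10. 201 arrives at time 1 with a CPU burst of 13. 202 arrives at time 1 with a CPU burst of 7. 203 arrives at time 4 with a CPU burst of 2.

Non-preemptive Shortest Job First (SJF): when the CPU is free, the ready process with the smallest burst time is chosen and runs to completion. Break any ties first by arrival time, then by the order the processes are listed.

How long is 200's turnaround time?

Timeline: | 200 0-10 | 203 10-12 | 202 12-19 | 201 19-32 |
Completion: 200=10  201=32  202=19  203=12
Turnaround(200) = completion − arrival = 10 − 0 = 10

10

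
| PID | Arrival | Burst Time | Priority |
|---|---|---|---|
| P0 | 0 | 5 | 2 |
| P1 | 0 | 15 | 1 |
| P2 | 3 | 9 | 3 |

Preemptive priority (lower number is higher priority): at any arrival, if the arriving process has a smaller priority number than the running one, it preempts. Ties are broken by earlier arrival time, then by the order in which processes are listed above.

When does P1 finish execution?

15

Gantt: | P1 0-15 | P0 15-20 | P2 20-29 |
Completion: P0=20  P1=15  P2=29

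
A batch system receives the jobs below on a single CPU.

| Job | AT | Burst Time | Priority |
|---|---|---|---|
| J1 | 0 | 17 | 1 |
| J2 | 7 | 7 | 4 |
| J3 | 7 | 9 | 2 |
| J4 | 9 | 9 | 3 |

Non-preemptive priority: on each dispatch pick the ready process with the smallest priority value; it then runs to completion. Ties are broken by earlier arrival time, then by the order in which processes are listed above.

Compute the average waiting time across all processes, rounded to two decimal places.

13.75

Schedule: | J1 0-17 | J3 17-26 | J4 26-35 | J2 35-42 |
Completion: J1=17  J2=42  J3=26  J4=35
Turnaround (C−A): J1=17  J2=35  J3=19  J4=26
Waiting times: J1=0, J2=28, J3=10, J4=17
Average waiting = (0+28+10+17) / 4 = 55/4 = 13.75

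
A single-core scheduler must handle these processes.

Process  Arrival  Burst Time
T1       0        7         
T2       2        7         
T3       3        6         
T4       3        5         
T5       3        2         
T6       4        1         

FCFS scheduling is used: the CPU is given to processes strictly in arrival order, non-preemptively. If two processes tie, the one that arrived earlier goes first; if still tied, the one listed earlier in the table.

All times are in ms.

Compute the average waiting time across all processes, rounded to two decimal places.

13.00

Schedule: | T1 0-7 | T2 7-14 | T3 14-20 | T4 20-25 | T5 25-27 | T6 27-28 |
Completion: T1=7  T2=14  T3=20  T4=25  T5=27  T6=28
Waiting times: T1=0, T2=5, T3=11, T4=17, T5=22, T6=23
Average waiting = (0+5+11+17+22+23) / 6 = 78/6 = 13.00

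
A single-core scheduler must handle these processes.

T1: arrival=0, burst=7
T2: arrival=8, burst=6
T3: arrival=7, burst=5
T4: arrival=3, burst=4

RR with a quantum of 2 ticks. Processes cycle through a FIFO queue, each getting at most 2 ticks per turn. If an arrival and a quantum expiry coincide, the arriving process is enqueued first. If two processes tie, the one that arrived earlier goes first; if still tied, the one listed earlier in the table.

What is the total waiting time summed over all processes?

27

Schedule: | T1 0-4 | T4 4-6 | T1 6-8 | T4 8-10 | T3 10-12 | T2 12-14 | T1 14-15 | T3 15-17 | T2 17-19 | T3 19-20 | T2 20-22 |
Completion: T1=15  T2=22  T3=20  T4=10
Turnaround (C−A): T1=15  T2=14  T3=13  T4=7
Waiting = turnaround − burst: T1=8, T2=8, T3=8, T4=3
Total waiting = 8 + 8 + 8 + 3 = 27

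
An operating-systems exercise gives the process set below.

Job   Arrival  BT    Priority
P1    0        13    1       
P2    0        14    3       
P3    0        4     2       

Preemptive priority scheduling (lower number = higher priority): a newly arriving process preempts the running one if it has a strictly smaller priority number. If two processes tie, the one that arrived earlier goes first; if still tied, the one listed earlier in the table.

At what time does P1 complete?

13

Timeline: | P1 0-13 | P3 13-17 | P2 17-31 |
Completion: P1=13  P2=31  P3=17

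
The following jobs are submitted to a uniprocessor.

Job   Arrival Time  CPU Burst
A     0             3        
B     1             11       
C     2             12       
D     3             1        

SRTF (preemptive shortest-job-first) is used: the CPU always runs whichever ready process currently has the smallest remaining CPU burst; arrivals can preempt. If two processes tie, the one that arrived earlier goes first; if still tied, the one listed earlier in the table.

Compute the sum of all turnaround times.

Schedule: | A 0-3 | D 3-4 | B 4-15 | C 15-27 |
Completion: A=3  B=15  C=27  D=4
Turnaround = completion − arrival: A=3, B=14, C=25, D=1
Total turnaround = 3 + 14 + 25 + 1 = 43

43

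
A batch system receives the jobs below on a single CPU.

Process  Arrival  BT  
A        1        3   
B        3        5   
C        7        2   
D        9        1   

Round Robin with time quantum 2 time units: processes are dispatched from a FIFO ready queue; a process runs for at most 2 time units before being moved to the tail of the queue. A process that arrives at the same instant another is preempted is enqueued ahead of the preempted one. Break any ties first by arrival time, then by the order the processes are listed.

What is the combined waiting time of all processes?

8

Gantt: | idle 0-1 | A 1-3 | B 3-5 | A 5-6 | B 6-8 | C 8-10 | B 10-11 | D 11-12 |
Completion: A=6  B=11  C=10  D=12
Turnaround (C−A): A=5  B=8  C=3  D=3
Waiting = turnaround − burst: A=2, B=3, C=1, D=2
Total waiting = 2 + 3 + 1 + 2 = 8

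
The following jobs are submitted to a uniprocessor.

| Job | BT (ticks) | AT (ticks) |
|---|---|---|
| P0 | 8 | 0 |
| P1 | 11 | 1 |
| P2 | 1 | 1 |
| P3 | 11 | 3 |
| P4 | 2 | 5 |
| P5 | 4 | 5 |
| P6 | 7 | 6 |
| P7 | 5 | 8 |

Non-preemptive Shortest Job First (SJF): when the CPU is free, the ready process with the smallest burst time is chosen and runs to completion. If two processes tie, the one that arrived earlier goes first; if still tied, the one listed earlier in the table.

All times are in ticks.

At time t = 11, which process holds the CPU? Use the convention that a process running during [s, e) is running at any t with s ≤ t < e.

P5

Timeline: | P0 0-8 | P2 8-9 | P4 9-11 | P5 11-15 | P7 15-20 | P6 20-27 | P1 27-38 | P3 38-49 |
Completion: P0=8  P1=38  P2=9  P3=49  P4=11  P5=15  P6=27  P7=20
Turnaround (C−A): P0=8  P1=37  P2=8  P3=46  P4=6  P5=10  P6=21  P7=12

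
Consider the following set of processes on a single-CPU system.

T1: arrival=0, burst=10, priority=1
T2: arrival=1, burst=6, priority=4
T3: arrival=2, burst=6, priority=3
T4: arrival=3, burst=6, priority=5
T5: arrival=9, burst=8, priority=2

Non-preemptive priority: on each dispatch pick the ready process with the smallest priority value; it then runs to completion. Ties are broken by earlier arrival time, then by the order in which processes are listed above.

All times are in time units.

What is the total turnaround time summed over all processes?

Gantt: | T1 0-10 | T5 10-18 | T3 18-24 | T2 24-30 | T4 30-36 |
Completion: T1=10  T2=30  T3=24  T4=36  T5=18
Turnaround (C−A): T1=10  T2=29  T3=22  T4=33  T5=9
Turnaround = completion − arrival: T1=10, T2=29, T3=22, T4=33, T5=9
Total turnaround = 10 + 29 + 22 + 33 + 9 = 103

103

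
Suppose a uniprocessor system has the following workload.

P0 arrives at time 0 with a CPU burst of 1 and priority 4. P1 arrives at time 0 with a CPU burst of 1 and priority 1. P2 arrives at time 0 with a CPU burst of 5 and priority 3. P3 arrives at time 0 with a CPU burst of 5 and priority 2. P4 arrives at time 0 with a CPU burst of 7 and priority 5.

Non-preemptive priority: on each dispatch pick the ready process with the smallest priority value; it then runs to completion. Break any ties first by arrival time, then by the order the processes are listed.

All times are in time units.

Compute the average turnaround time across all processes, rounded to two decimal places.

Timeline: | P1 0-1 | P3 1-6 | P2 6-11 | P0 11-12 | P4 12-19 |
Completion: P0=12  P1=1  P2=11  P3=6  P4=19
Turnaround (C−A): P0=12  P1=1  P2=11  P3=6  P4=19
Turnaround times: P0=12, P1=1, P2=11, P3=6, P4=19
Average turnaround = (12+1+11+6+19) / 5 = 49/5 = 9.80

9.80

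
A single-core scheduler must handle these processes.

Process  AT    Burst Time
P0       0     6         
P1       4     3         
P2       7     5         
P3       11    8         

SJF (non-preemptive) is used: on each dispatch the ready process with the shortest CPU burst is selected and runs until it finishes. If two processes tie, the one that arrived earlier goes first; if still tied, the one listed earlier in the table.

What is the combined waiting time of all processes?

7

Timeline: | P0 0-6 | P1 6-9 | P2 9-14 | P3 14-22 |
Completion: P0=6  P1=9  P2=14  P3=22
Turnaround (C−A): P0=6  P1=5  P2=7  P3=11
Waiting = turnaround − burst: P0=0, P1=2, P2=2, P3=3
Total waiting = 0 + 2 + 2 + 3 = 7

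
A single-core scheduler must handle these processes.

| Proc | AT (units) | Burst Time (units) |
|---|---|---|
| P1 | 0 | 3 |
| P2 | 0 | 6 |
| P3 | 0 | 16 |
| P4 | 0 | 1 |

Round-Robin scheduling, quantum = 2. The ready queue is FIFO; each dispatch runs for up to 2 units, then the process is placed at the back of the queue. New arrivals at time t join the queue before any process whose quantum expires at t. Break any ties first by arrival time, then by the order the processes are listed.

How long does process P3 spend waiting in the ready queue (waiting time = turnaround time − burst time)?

Gantt: | P1 0-2 | P2 2-4 | P3 4-6 | P4 6-7 | P1 7-8 | P2 8-10 | P3 10-12 | P2 12-14 | P3 14-26 |
Completion: P1=8  P2=14  P3=26  P4=7
Waiting(P3) = turnaround − burst = 26 − 16 = 10

10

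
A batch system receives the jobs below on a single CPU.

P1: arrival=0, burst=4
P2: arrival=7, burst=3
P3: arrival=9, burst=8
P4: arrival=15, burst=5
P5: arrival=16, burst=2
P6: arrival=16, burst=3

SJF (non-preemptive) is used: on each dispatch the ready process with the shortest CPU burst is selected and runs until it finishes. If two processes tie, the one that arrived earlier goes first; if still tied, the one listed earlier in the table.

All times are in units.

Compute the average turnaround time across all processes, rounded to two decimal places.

6.67

Schedule: | P1 0-4 | idle 4-7 | P2 7-10 | P3 10-18 | P5 18-20 | P6 20-23 | P4 23-28 |
Completion: P1=4  P2=10  P3=18  P4=28  P5=20  P6=23
Turnaround times: P1=4, P2=3, P3=9, P4=13, P5=4, P6=7
Average turnaround = (4+3+9+13+4+7) / 6 = 40/6 = 6.67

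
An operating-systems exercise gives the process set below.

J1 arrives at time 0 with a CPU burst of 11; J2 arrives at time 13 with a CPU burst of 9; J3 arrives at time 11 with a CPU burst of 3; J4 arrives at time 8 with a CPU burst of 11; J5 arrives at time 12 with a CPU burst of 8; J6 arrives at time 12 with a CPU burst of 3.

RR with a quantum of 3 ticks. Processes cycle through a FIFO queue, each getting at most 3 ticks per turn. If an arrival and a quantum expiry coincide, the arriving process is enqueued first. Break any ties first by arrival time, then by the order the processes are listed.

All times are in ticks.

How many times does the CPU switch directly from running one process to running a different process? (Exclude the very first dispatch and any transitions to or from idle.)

Timeline: | J1 0-9 | J4 9-12 | J1 12-14 | J3 14-17 | J5 17-20 | J6 20-23 | J4 23-26 | J2 26-29 | J5 29-32 | J4 32-35 | J2 35-38 | J5 38-40 | J4 40-42 | J2 42-45 |
Completion: J1=14  J2=45  J3=17  J4=42  J5=40  J6=23
Turnaround (C−A): J1=14  J2=32  J3=6  J4=34  J5=28  J6=11

13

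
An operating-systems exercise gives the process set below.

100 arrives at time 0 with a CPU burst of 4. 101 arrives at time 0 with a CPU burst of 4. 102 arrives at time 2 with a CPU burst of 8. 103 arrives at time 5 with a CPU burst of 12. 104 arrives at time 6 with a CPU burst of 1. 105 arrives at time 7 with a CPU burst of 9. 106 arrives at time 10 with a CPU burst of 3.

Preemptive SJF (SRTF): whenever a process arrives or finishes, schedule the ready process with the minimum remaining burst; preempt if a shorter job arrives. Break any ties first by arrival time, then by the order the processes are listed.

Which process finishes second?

Gantt: | 100 0-4 | 101 4-6 | 104 6-7 | 101 7-9 | 102 9-10 | 106 10-13 | 102 13-20 | 105 20-29 | 103 29-41 |
Completion: 100=4  101=9  102=20  103=41  104=7  105=29  106=13
Turnaround (C−A): 100=4  101=9  102=18  103=36  104=1  105=22  106=3
Finish order: 100 → 104 → 101 → 106 → 102 → 105 → 103

104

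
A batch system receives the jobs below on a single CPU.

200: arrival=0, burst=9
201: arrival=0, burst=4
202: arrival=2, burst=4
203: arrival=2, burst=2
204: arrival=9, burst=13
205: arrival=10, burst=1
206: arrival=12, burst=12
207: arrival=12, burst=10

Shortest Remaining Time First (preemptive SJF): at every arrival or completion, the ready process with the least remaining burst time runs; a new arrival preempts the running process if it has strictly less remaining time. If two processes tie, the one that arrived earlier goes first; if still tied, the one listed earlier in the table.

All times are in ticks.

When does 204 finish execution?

Gantt: | 201 0-4 | 203 4-6 | 202 6-10 | 205 10-11 | 200 11-20 | 207 20-30 | 206 30-42 | 204 42-55 |
Completion: 200=20  201=4  202=10  203=6  204=55  205=11  206=42  207=30

55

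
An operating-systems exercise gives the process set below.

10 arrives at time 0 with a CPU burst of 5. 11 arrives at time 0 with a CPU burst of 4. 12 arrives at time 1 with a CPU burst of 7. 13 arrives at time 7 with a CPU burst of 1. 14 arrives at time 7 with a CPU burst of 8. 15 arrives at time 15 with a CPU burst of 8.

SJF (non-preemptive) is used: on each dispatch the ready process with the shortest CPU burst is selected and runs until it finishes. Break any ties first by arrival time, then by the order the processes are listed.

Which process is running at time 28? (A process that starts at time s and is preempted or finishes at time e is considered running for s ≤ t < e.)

Timeline: | 11 0-4 | 10 4-9 | 13 9-10 | 12 10-17 | 14 17-25 | 15 25-33 |
Completion: 10=9  11=4  12=17  13=10  14=25  15=33

15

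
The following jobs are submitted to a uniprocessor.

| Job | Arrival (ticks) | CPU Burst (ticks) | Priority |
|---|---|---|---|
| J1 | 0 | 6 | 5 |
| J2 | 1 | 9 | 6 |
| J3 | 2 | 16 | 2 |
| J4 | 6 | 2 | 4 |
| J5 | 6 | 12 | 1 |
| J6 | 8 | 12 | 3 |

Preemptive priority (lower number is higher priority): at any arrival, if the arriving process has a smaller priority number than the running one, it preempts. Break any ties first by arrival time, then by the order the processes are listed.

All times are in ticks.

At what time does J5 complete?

Schedule: | J1 0-2 | J3 2-6 | J5 6-18 | J3 18-30 | J6 30-42 | J4 42-44 | J1 44-48 | J2 48-57 |
Completion: J1=48  J2=57  J3=30  J4=44  J5=18  J6=42

18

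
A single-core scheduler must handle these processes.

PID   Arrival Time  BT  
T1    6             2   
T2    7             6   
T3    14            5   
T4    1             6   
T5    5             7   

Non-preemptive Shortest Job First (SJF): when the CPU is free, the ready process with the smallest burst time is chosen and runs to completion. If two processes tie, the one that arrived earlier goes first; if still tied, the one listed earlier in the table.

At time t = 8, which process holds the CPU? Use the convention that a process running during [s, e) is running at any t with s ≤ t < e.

T1

Gantt: | idle 0-1 | T4 1-7 | T1 7-9 | T2 9-15 | T3 15-20 | T5 20-27 |
Completion: T1=9  T2=15  T3=20  T4=7  T5=27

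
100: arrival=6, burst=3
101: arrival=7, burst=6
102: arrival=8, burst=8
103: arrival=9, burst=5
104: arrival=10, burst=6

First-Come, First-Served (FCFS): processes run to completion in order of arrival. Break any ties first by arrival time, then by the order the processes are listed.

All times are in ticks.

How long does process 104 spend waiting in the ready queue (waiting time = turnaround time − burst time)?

Gantt: | idle 0-6 | 100 6-9 | 101 9-15 | 102 15-23 | 103 23-28 | 104 28-34 |
Completion: 100=9  101=15  102=23  103=28  104=34
Turnaround (C−A): 100=3  101=8  102=15  103=19  104=24
Waiting(104) = turnaround − burst = 24 − 6 = 18

18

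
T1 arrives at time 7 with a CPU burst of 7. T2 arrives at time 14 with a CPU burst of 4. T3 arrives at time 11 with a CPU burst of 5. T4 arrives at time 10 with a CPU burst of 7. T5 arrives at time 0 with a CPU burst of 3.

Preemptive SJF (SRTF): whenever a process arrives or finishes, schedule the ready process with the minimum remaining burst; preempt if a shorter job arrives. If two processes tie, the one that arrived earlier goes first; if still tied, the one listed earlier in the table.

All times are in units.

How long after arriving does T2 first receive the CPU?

Gantt: | T5 0-3 | idle 3-7 | T1 7-14 | T2 14-18 | T3 18-23 | T4 23-30 |
Completion: T1=14  T2=18  T3=23  T4=30  T5=3
Response(T2) = first start − arrival = 14 − 14 = 0

0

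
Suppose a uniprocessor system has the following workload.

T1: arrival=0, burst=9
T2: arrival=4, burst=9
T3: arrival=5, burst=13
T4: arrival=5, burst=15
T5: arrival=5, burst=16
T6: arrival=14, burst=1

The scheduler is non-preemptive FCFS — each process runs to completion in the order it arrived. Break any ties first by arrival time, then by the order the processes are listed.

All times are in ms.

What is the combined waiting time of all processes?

Schedule: | T1 0-9 | T2 9-18 | T3 18-31 | T4 31-46 | T5 46-62 | T6 62-63 |
Completion: T1=9  T2=18  T3=31  T4=46  T5=62  T6=63
Turnaround (C−A): T1=9  T2=14  T3=26  T4=41  T5=57  T6=49
Waiting = turnaround − burst: T1=0, T2=5, T3=13, T4=26, T5=41, T6=48
Total waiting = 0 + 5 + 13 + 26 + 41 + 48 = 133

133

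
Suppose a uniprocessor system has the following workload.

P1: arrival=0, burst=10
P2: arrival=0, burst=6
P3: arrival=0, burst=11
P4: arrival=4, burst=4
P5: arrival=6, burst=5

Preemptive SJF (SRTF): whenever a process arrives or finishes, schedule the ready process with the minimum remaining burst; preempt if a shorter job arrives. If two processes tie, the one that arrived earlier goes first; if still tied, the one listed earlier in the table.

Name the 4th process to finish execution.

P1

Gantt: | P2 0-6 | P4 6-10 | P5 10-15 | P1 15-25 | P3 25-36 |
Completion: P1=25  P2=6  P3=36  P4=10  P5=15
Finish order: P2 → P4 → P5 → P1 → P3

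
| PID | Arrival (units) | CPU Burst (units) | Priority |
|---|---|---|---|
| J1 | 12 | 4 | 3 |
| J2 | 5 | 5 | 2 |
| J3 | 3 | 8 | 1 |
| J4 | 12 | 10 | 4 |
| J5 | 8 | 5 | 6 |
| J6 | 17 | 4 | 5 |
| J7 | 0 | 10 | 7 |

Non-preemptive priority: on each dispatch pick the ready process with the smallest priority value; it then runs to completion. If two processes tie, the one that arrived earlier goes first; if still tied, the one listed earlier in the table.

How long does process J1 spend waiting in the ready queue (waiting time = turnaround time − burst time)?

Timeline: | J7 0-10 | J3 10-18 | J2 18-23 | J1 23-27 | J4 27-37 | J6 37-41 | J5 41-46 |
Completion: J1=27  J2=23  J3=18  J4=37  J5=46  J6=41  J7=10
Turnaround (C−A): J1=15  J2=18  J3=15  J4=25  J5=38  J6=24  J7=10
Waiting(J1) = turnaround − burst = 15 − 4 = 11

11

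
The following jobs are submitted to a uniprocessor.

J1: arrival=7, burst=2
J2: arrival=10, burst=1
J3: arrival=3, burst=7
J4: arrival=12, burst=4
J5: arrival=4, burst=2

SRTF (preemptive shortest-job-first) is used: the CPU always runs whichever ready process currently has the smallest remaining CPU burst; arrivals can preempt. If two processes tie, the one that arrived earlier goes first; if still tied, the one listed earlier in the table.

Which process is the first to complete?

J5

Gantt: | idle 0-3 | J3 3-4 | J5 4-6 | J3 6-7 | J1 7-9 | J3 9-10 | J2 10-11 | J3 11-15 | J4 15-19 |
Completion: J1=9  J2=11  J3=15  J4=19  J5=6
Turnaround (C−A): J1=2  J2=1  J3=12  J4=7  J5=2
Finish order: J5 → J1 → J2 → J3 → J4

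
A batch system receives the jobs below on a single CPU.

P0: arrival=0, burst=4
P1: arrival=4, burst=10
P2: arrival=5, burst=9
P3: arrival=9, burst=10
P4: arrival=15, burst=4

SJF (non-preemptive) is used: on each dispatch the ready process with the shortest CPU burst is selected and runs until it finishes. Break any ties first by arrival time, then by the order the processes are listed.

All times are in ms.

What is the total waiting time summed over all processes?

Gantt: | P0 0-4 | P1 4-14 | P2 14-23 | P4 23-27 | P3 27-37 |
Completion: P0=4  P1=14  P2=23  P3=37  P4=27
Turnaround (C−A): P0=4  P1=10  P2=18  P3=28  P4=12
Waiting = turnaround − burst: P0=0, P1=0, P2=9, P3=18, P4=8
Total waiting = 0 + 0 + 9 + 18 + 8 = 35

35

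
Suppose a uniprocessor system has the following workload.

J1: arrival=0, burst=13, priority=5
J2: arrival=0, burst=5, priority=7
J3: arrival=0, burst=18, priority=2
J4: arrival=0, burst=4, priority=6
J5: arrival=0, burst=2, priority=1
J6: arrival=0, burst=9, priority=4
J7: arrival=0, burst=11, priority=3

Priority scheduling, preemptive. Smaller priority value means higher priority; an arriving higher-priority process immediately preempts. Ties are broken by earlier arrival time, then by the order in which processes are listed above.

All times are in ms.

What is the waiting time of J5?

Schedule: | J5 0-2 | J3 2-20 | J7 20-31 | J6 31-40 | J1 40-53 | J4 53-57 | J2 57-62 |
Completion: J1=53  J2=62  J3=20  J4=57  J5=2  J6=40  J7=31
Waiting(J5) = turnaround − burst = 2 − 2 = 0

0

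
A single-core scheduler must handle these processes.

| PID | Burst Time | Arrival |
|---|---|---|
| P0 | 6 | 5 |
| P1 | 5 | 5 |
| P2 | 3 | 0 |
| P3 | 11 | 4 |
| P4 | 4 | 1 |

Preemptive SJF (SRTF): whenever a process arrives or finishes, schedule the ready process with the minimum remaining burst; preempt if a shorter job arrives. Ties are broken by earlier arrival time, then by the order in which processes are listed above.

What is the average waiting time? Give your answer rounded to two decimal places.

5.00

Gantt: | P2 0-3 | P4 3-7 | P1 7-12 | P0 12-18 | P3 18-29 |
Completion: P0=18  P1=12  P2=3  P3=29  P4=7
Turnaround (C−A): P0=13  P1=7  P2=3  P3=25  P4=6
Waiting times: P0=7, P1=2, P2=0, P3=14, P4=2
Average waiting = (7+2+0+14+2) / 5 = 25/5 = 5.00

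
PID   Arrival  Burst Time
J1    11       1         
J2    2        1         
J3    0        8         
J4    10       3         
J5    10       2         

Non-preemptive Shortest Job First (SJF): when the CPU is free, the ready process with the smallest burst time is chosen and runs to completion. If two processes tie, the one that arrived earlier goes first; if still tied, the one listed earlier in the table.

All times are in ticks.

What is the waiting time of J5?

0

Schedule: | J3 0-8 | J2 8-9 | idle 9-10 | J5 10-12 | J1 12-13 | J4 13-16 |
Completion: J1=13  J2=9  J3=8  J4=16  J5=12
Turnaround (C−A): J1=2  J2=7  J3=8  J4=6  J5=2
Waiting(J5) = turnaround − burst = 2 − 2 = 0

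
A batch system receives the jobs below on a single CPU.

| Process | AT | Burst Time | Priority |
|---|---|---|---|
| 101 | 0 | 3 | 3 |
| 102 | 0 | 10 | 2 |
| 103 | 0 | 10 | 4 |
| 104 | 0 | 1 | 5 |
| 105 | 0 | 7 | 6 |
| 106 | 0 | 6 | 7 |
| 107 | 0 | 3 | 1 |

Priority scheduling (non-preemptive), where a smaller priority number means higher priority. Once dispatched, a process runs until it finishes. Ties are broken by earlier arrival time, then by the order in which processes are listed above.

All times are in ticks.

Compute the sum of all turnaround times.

Schedule: | 107 0-3 | 102 3-13 | 101 13-16 | 103 16-26 | 104 26-27 | 105 27-34 | 106 34-40 |
Completion: 101=16  102=13  103=26  104=27  105=34  106=40  107=3
Turnaround (C−A): 101=16  102=13  103=26  104=27  105=34  106=40  107=3
Turnaround = completion − arrival: 101=16, 102=13, 103=26, 104=27, 105=34, 106=40, 107=3
Total turnaround = 16 + 13 + 26 + 27 + 34 + 40 + 3 = 159

159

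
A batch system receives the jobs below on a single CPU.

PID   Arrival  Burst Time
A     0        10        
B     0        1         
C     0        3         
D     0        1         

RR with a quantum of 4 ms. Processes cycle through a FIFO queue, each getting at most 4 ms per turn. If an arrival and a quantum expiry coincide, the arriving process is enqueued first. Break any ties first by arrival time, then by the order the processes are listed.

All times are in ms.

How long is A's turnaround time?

Schedule: | A 0-4 | B 4-5 | C 5-8 | D 8-9 | A 9-15 |
Completion: A=15  B=5  C=8  D=9
Turnaround (C−A): A=15  B=5  C=8  D=9
Turnaround(A) = completion − arrival = 15 − 0 = 15

15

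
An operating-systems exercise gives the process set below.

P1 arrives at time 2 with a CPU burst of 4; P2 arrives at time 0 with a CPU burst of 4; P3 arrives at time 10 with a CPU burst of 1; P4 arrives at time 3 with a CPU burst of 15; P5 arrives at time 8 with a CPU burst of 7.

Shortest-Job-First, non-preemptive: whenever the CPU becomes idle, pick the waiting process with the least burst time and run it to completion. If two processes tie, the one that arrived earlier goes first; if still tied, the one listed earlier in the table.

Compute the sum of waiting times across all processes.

Gantt: | P2 0-4 | P1 4-8 | P5 8-15 | P3 15-16 | P4 16-31 |
Completion: P1=8  P2=4  P3=16  P4=31  P5=15
Waiting = turnaround − burst: P1=2, P2=0, P3=5, P4=13, P5=0
Total waiting = 2 + 0 + 5 + 13 + 0 = 20

20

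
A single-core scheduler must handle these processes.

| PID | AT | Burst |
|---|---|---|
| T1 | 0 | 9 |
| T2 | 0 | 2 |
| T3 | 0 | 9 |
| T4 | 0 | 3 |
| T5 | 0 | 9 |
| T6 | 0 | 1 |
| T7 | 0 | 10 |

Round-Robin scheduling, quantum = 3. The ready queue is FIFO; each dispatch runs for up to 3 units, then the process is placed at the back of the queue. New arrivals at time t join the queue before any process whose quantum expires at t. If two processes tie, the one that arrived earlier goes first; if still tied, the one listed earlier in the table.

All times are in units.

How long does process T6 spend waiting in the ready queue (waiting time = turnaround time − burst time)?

Gantt: | T1 0-3 | T2 3-5 | T3 5-8 | T4 8-11 | T5 11-14 | T6 14-15 | T7 15-18 | T1 18-21 | T3 21-24 | T5 24-27 | T7 27-30 | T1 30-33 | T3 33-36 | T5 36-39 | T7 39-43 |
Completion: T1=33  T2=5  T3=36  T4=11  T5=39  T6=15  T7=43
Waiting(T6) = turnaround − burst = 15 − 1 = 14

14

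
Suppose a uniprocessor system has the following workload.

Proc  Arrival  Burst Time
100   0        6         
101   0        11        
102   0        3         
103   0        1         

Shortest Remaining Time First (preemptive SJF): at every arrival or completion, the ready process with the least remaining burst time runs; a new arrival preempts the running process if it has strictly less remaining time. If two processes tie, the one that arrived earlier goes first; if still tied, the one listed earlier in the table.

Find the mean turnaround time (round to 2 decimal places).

Gantt: | 103 0-1 | 102 1-4 | 100 4-10 | 101 10-21 |
Completion: 100=10  101=21  102=4  103=1
Turnaround (C−A): 100=10  101=21  102=4  103=1
Turnaround times: 100=10, 101=21, 102=4, 103=1
Average turnaround = (10+21+4+1) / 4 = 36/4 = 9.00

9.00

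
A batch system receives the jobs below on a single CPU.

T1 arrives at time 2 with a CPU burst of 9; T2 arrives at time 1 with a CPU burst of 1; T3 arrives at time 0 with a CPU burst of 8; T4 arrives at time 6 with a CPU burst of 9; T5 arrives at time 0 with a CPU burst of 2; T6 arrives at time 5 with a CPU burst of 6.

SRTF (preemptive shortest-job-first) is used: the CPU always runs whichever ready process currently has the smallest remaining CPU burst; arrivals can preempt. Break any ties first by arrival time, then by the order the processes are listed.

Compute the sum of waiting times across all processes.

45

Gantt: | T5 0-2 | T2 2-3 | T3 3-11 | T6 11-17 | T1 17-26 | T4 26-35 |
Completion: T1=26  T2=3  T3=11  T4=35  T5=2  T6=17
Turnaround (C−A): T1=24  T2=2  T3=11  T4=29  T5=2  T6=12
Waiting = turnaround − burst: T1=15, T2=1, T3=3, T4=20, T5=0, T6=6
Total waiting = 15 + 1 + 3 + 20 + 0 + 6 = 45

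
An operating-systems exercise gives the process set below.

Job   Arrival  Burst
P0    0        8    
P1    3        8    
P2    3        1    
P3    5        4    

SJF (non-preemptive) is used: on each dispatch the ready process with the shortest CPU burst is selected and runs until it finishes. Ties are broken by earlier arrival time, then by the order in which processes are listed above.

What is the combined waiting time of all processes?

19

Timeline: | P0 0-8 | P2 8-9 | P3 9-13 | P1 13-21 |
Completion: P0=8  P1=21  P2=9  P3=13
Waiting = turnaround − burst: P0=0, P1=10, P2=5, P3=4
Total waiting = 0 + 10 + 5 + 4 = 19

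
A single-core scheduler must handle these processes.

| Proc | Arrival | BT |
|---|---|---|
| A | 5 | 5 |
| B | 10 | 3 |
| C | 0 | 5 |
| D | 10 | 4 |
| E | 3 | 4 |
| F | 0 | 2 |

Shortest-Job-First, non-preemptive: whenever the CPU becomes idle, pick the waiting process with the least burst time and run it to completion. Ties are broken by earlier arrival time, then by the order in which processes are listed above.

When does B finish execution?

Schedule: | F 0-2 | C 2-7 | E 7-11 | B 11-14 | D 14-18 | A 18-23 |
Completion: A=23  B=14  C=7  D=18  E=11  F=2
Turnaround (C−A): A=18  B=4  C=7  D=8  E=8  F=2

14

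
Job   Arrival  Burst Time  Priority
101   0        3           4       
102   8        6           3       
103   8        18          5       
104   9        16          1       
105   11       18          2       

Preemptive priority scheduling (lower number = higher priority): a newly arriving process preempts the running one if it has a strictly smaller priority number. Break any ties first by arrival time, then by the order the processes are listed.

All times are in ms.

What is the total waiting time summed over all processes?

88

Gantt: | 101 0-3 | idle 3-8 | 102 8-9 | 104 9-25 | 105 25-43 | 102 43-48 | 103 48-66 |
Completion: 101=3  102=48  103=66  104=25  105=43
Turnaround (C−A): 101=3  102=40  103=58  104=16  105=32
Waiting = turnaround − burst: 101=0, 102=34, 103=40, 104=0, 105=14
Total waiting = 0 + 34 + 40 + 0 + 14 = 88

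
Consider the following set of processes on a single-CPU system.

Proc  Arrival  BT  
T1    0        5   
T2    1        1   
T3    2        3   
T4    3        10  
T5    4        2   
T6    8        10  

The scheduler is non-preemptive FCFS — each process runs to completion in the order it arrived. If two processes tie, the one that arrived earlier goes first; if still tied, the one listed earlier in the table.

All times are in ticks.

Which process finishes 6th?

Timeline: | T1 0-5 | T2 5-6 | T3 6-9 | T4 9-19 | T5 19-21 | T6 21-31 |
Completion: T1=5  T2=6  T3=9  T4=19  T5=21  T6=31
Turnaround (C−A): T1=5  T2=5  T3=7  T4=16  T5=17  T6=23
Finish order: T1 → T2 → T3 → T4 → T5 → T6

T6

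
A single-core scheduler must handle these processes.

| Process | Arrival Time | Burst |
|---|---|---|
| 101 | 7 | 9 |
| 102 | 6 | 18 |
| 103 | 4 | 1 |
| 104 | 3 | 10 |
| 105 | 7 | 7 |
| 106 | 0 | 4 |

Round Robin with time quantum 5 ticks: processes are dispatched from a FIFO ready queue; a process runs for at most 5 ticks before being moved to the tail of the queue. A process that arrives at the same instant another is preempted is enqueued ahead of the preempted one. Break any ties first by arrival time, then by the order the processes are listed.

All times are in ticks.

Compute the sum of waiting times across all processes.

Gantt: | 106 0-4 | 104 4-9 | 103 9-10 | 102 10-15 | 101 15-20 | 105 20-25 | 104 25-30 | 102 30-35 | 101 35-39 | 105 39-41 | 102 41-49 |
Completion: 101=39  102=49  103=10  104=30  105=41  106=4
Turnaround (C−A): 101=32  102=43  103=6  104=27  105=34  106=4
Waiting = turnaround − burst: 101=23, 102=25, 103=5, 104=17, 105=27, 106=0
Total waiting = 23 + 25 + 5 + 17 + 27 + 0 = 97

97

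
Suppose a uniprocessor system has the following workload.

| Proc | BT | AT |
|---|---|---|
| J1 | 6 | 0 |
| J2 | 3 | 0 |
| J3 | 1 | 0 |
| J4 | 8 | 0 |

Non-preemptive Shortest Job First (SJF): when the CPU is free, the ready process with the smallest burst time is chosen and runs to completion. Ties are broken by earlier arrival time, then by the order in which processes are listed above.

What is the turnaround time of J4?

18

Timeline: | J3 0-1 | J2 1-4 | J1 4-10 | J4 10-18 |
Completion: J1=10  J2=4  J3=1  J4=18
Turnaround (C−A): J1=10  J2=4  J3=1  J4=18
Turnaround(J4) = completion − arrival = 18 − 0 = 18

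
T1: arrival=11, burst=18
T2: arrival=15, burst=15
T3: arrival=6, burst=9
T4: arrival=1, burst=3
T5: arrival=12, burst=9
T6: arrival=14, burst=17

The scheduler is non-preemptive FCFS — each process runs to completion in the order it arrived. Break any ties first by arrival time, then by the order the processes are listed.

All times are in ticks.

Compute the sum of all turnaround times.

Gantt: | idle 0-1 | T4 1-4 | idle 4-6 | T3 6-15 | T1 15-33 | T5 33-42 | T6 42-59 | T2 59-74 |
Completion: T1=33  T2=74  T3=15  T4=4  T5=42  T6=59
Turnaround (C−A): T1=22  T2=59  T3=9  T4=3  T5=30  T6=45
Turnaround = completion − arrival: T1=22, T2=59, T3=9, T4=3, T5=30, T6=45
Total turnaround = 22 + 59 + 9 + 3 + 30 + 45 = 168

168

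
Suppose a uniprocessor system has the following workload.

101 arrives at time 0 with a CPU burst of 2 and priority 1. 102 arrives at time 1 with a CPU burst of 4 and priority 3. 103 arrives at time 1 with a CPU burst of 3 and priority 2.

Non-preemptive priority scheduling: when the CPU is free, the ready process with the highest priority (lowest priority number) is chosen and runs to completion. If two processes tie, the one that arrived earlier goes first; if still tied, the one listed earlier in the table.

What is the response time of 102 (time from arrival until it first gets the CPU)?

Schedule: | 101 0-2 | 103 2-5 | 102 5-9 |
Completion: 101=2  102=9  103=5
Response(102) = first start − arrival = 5 − 1 = 4

4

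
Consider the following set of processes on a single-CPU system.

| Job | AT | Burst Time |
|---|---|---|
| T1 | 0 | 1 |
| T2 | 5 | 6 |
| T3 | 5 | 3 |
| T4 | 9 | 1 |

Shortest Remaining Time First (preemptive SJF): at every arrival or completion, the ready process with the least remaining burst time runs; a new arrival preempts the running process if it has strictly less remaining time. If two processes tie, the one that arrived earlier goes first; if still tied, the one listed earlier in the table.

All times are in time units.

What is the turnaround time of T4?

Schedule: | T1 0-1 | idle 1-5 | T3 5-8 | T2 8-9 | T4 9-10 | T2 10-15 |
Completion: T1=1  T2=15  T3=8  T4=10
Turnaround(T4) = completion − arrival = 10 − 9 = 1

1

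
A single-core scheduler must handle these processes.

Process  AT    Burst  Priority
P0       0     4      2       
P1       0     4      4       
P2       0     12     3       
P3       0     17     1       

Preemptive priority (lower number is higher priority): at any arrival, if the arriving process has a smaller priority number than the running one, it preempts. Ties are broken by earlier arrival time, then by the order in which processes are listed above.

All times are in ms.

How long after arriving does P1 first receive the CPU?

Timeline: | P3 0-17 | P0 17-21 | P2 21-33 | P1 33-37 |
Completion: P0=21  P1=37  P2=33  P3=17
Response(P1) = first start − arrival = 33 − 0 = 33

33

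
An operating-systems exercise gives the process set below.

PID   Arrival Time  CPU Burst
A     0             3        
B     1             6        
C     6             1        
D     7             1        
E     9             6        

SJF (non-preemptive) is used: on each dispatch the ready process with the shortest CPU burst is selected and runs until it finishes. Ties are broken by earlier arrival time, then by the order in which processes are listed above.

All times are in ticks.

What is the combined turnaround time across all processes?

Timeline: | A 0-3 | B 3-9 | C 9-10 | D 10-11 | E 11-17 |
Completion: A=3  B=9  C=10  D=11  E=17
Turnaround = completion − arrival: A=3, B=8, C=4, D=4, E=8
Total turnaround = 3 + 8 + 4 + 4 + 8 = 27

27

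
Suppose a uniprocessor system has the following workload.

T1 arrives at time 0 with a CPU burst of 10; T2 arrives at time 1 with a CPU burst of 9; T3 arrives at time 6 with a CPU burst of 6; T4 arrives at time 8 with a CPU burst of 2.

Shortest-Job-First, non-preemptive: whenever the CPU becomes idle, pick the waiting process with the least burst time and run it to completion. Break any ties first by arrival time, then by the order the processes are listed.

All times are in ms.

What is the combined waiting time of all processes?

Gantt: | T1 0-10 | T4 10-12 | T3 12-18 | T2 18-27 |
Completion: T1=10  T2=27  T3=18  T4=12
Waiting = turnaround − burst: T1=0, T2=17, T3=6, T4=2
Total waiting = 0 + 17 + 6 + 2 = 25

25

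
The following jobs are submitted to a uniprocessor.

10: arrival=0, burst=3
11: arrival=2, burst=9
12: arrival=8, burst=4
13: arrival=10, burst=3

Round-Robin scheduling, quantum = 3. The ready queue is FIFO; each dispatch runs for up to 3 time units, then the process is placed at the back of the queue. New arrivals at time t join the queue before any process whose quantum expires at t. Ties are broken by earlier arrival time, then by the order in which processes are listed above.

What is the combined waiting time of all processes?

16

Schedule: | 10 0-3 | 11 3-9 | 12 9-12 | 11 12-15 | 13 15-18 | 12 18-19 |
Completion: 10=3  11=15  12=19  13=18
Turnaround (C−A): 10=3  11=13  12=11  13=8
Waiting = turnaround − burst: 10=0, 11=4, 12=7, 13=5
Total waiting = 0 + 4 + 7 + 5 = 16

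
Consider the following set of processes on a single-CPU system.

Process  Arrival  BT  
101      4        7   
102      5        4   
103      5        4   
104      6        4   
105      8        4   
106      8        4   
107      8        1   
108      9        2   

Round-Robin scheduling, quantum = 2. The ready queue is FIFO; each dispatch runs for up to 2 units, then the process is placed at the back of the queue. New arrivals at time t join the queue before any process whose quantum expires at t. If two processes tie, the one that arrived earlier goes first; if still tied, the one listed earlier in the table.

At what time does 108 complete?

23

Timeline: | idle 0-4 | 101 4-6 | 102 6-8 | 103 8-10 | 104 10-12 | 101 12-14 | 105 14-16 | 106 16-18 | 107 18-19 | 102 19-21 | 108 21-23 | 103 23-25 | 104 25-27 | 101 27-29 | 105 29-31 | 106 31-33 | 101 33-34 |
Completion: 101=34  102=21  103=25  104=27  105=31  106=33  107=19  108=23
Turnaround (C−A): 101=30  102=16  103=20  104=21  105=23  106=25  107=11  108=14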